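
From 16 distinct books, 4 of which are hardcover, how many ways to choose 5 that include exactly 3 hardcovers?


Choose 3 of the 4 hardcovers and 2 of the other 12 books:
C(4,3)×C(12,2) = 4×66 = 264

264


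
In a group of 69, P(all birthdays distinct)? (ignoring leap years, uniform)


P(all different) = Π(365-i)/365 for i=0..68
= (365/365)×(364/365)×...×(297/365)
= 0.001036

P ≈ 0.0010 ≈ 0.10%


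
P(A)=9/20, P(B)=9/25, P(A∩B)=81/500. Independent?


P(A)×P(B) = 81/500
P(A∩B) = 81/500
Equal ✓ → Independent

Yes, independent


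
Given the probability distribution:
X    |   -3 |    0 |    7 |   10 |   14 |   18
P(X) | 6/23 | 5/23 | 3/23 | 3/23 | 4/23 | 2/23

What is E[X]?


E[X] = Σ x·P(X=x)
= (-3)×(6/23) + (0)×(5/23) + (7)×(3/23) + (10)×(3/23) + (14)×(4/23) + (18)×(2/23)
= 125/23

E[X] = 125/23


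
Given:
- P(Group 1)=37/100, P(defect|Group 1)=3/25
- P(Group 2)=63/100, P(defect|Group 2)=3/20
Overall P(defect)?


P(B) = Σ P(B|Aᵢ)×P(Aᵢ)
  3/25×37/100 = 111/2500
  3/20×63/100 = 189/2000
Sum = 1389/10000

P(defect) = 1389/10000 ≈ 13.89%


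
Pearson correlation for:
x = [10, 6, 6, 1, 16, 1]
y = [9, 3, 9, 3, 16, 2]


n=6, Σx=40, Σy=42, Σxy=423, Σx²=430, Σy²=440
r = (6×423 - 40×42)/√((6×430 - 40²)(6×440 - 42²))
= 858/√(980×876) = 858/√858480 ≈ 858/926.5420 ≈ 0.9260

r ≈ 0.9260


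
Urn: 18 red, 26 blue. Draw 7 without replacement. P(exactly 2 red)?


Hypergeometric: C(18,2)×C(26,5)/C(44,7)
= 153×65780/38320568 = 17595/66994

P(X=2) = 17595/66994 ≈ 26.26%


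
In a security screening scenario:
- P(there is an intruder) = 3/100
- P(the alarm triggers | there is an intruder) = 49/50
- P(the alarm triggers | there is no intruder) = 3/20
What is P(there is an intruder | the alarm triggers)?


Using Bayes' theorem:
P(A|B) = P(B|A)·P(A) / P(B)

P(the alarm triggers) = 49/50 × 3/100 + 3/20 × 97/100
= 147/5000 + 291/2000 = 1749/10000

P(there is an intruder|the alarm triggers) = (147/5000) / (1749/10000) = 98/583

P(there is an intruder|the alarm triggers) = 98/583 ≈ 16.81%


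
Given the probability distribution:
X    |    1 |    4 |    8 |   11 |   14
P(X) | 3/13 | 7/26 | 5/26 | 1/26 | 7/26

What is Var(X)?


E[X] = 183/26
E[X²] = 1931/26
Var(X) = E[X²] - (E[X])² = 1931/26 - 33489/676 = 16717/676

Var(X) = 16717/676 ≈ 24.7293


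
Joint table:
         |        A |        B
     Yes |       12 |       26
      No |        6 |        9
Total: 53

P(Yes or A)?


P(Yes∨A) = P(Yes) + P(A) - P(Yes∧A)
= (38 + 18 - 12)/53 = 44/53

P = 44/53 ≈ 83.02%


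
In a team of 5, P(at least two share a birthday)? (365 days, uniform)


P(all different) = Π(365-i)/365 for i=0..4
= 0.972864
P(match) = 1 - 0.972864 = 0.027136

P ≈ 0.0271 ≈ 2.71%


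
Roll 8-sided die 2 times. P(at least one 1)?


P(no 1)^2 = (7/8)^2 = 49/64
P(≥1) = 1 - 49/64 = 15/64

P = 15/64 ≈ 23.44%


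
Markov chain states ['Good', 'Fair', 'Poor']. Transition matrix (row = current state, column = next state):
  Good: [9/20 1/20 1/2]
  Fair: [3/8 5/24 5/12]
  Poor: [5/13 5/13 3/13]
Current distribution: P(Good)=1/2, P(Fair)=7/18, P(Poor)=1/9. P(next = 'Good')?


P(next=Good) = Σᵢ P(now=i)×P(i→Good)
= 1/2×9/20 + 7/18×3/8 + 1/9×5/13
= 9/40 + 7/48 + 5/117 = 3871/9360

P = 3871/9360 ≈ 0.4136


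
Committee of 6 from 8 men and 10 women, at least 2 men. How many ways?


Count by #men:
  2M,4W: C(8,2)×C(10,4)=5880
  3M,3W: C(8,3)×C(10,3)=6720
  4M,2W: C(8,4)×C(10,2)=3150
  5M,1W: C(8,5)×C(10,1)=560
  6M,0W: C(8,6)×C(10,0)=28
Total = 16338

16338


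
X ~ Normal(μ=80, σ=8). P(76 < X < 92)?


z₁=(76-80)/8=-0.5, z₂=(92-80)/8=1.5
P = Φ(1.5) - Φ(-0.5) = 0.933193 - 0.308538 = 0.624655 ≈ 0.6247

P(76 < X < 92) ≈ 0.6247


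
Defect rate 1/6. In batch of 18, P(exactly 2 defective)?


Binomial: P(X=2) = C(18,2)×p^2×(1-p)^16
= 153 × 1/36 × 152587890625/2821109907456 = 2593994140625/11284439629824

P(X=2) = 2593994140625/11284439629824 ≈ 22.99%


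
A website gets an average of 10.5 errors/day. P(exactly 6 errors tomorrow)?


Poisson(λ=10.5): P(X=6) = e^(-λ)×λ^k/k!
= e^(-10.5) × 10.5^6 / 6!
≈ 2.753644935e-05 × 1340095.64062 / 720 ≈ 0.051252

P(X=6) ≈ 0.051252 ≈ 5.13%


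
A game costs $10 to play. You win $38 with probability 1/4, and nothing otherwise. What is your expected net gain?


E[gain] = (38-10)×1/4 + (-10)×3/4
= 7 - 15/2 = -1/2

Expected net gain = $-1/2 ≈ $-0.50


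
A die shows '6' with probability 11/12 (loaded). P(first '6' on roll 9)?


Geometric: P(X=9) = (1-p)^(k-1)×p = (1/12)^8×11/12 = 11/5159780352

P(X=9) = 11/5159780352 ≈ 0.00%


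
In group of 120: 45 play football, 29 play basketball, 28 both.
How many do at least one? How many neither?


|A∪B| = 45+29-28 = 46
Neither = 120-46 = 74

At least one: 46; Neither: 74


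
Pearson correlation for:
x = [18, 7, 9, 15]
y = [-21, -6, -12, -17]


n=4, Σx=49, Σy=-56, Σxy=-783, Σx²=679, Σy²=910
r = (4×(-783) - 49×(-56))/√((4×679 - 49²)(4×910 - (-56)²))
= -388/√(315×504) = -388/√158760 ≈ -388/398.4470 ≈ -0.9738

r ≈ -0.9738


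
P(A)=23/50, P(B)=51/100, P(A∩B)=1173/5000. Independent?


P(A)×P(B) = 1173/5000
P(A∩B) = 1173/5000
Equal ✓ → Independent

Yes, independent


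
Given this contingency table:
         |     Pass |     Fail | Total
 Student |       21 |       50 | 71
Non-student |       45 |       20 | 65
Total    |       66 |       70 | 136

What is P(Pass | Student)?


P(Pass | Student) = 21/(21+50) = 21/71

P(Pass|Student) = 21/71 ≈ 29.58%


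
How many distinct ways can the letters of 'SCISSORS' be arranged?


Letters: 8, freq: {'S': 4, 'C': 1, 'I': 1, 'O': 1, 'R': 1}
8!/(4!×1!×1!×1!×1!) = 40320/24 = 1680

1680


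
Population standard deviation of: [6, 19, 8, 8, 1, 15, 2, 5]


Mean = 64/8 = 8
  (6-8)²=4
  (19-8)²=121
  (8-8)²=0
  (8-8)²=0
  (1-8)²=49
  (15-8)²=49
  (2-8)²=36
  (5-8)²=9
Σ(x-μ)² = 268
σ² = 268/8 = 67/2

σ = √(67/2) ≈ 5.7879


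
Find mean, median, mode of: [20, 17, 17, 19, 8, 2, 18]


Sorted: [2, 8, 17, 17, 18, 19, 20]
Mean = 101/7
Median = 17
Freq: {20: 1, 17: 2, 19: 1, 8: 1, 2: 1, 18: 1}
Mode: [17]

Mean=101/7, Median=17, Mode=17


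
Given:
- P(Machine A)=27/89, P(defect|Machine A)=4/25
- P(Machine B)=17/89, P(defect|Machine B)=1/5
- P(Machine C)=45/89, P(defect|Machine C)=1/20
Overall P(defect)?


P(B) = Σ P(B|Aᵢ)×P(Aᵢ)
  4/25×27/89 = 108/2225
  1/5×17/89 = 17/445
  1/20×45/89 = 9/356
Sum = 997/8900

P(defect) = 997/8900 ≈ 11.20%


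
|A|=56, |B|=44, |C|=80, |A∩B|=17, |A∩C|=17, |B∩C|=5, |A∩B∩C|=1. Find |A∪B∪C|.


|A∪B∪C| = 56+44+80-17-17-5+1 = 142

|A∪B∪C| = 142


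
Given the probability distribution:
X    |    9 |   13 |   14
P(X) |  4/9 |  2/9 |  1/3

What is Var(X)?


E[X] = 104/9
E[X²] = 1250/9
Var(X) = E[X²] - (E[X])² = 1250/9 - 10816/81 = 434/81

Var(X) = 434/81 ≈ 5.3580


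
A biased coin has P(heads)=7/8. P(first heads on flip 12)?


Geometric: P(X=12) = (1-p)^(k-1)×p = (1/8)^11×7/8 = 7/68719476736

P(X=12) = 7/68719476736 ≈ 0.00%


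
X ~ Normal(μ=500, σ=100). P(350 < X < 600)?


z₁=(350-500)/100=-1.5, z₂=(600-500)/100=1.0
P = Φ(1.0) - Φ(-1.5) = 0.841345 - 0.066807 = 0.774538 ≈ 0.7745

P(350 < X < 600) ≈ 0.7745


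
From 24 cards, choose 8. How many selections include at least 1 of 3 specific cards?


Complement: C(24,8) - C(21,8) = 735471 - 203490 = 531981

531981


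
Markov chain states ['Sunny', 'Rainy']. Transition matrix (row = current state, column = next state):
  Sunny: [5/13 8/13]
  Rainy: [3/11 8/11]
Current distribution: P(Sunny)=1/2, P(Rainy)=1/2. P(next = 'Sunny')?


P(next=Sunny) = Σᵢ P(now=i)×P(i→Sunny)
= 1/2×5/13 + 1/2×3/11
= 5/26 + 3/22 = 47/143

P = 47/143 ≈ 0.3287


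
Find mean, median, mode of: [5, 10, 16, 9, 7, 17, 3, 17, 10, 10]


Sorted: [3, 5, 7, 9, 10, 10, 10, 16, 17, 17]
Mean = 104/10 = 52/5
Median = 10
Freq: {5: 1, 10: 3, 16: 1, 9: 1, 7: 1, 17: 2, 3: 1}
Mode: [10]

Mean=52/5, Median=10, Mode=10


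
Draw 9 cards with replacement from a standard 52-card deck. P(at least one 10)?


P(not a 10) = 48/52 = 12/13
P(none in 9 draws) = (12/13)^9 = 5159780352/10604499373
P(≥1 10) = 1 - 5159780352/10604499373 = 5444719021/10604499373

P = 5444719021/10604499373 ≈ 51.34%


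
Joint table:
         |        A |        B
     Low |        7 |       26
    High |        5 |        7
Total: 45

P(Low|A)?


P(Low|A) = 7/(7+5) = 7/12

P = 7/12 ≈ 58.33%


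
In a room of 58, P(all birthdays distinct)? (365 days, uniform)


P(all different) = Π(365-i)/365 for i=0..57
= (365/365)×(364/365)×...×(308/365)
= 0.008335

P ≈ 0.0083 ≈ 0.83%


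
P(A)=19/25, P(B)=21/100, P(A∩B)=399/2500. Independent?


P(A)×P(B) = 399/2500
P(A∩B) = 399/2500
Equal ✓ → Independent

Yes, independent


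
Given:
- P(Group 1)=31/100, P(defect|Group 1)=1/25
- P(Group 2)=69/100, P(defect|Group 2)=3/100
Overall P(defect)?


P(B) = Σ P(B|Aᵢ)×P(Aᵢ)
  1/25×31/100 = 31/2500
  3/100×69/100 = 207/10000
Sum = 331/10000

P(defect) = 331/10000 ≈ 3.31%


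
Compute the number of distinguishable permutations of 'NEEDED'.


Letters: 6, freq: {'N': 1, 'E': 3, 'D': 2}
6!/(1!×3!×2!) = 720/12 = 60

60


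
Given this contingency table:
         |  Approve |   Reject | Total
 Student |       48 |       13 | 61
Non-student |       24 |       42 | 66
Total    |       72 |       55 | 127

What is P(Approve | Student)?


P(Approve | Student) = 48/(48+13) = 48/61

P(Approve|Student) = 48/61 ≈ 78.69%


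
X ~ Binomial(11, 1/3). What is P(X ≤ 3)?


P(X ≤ 3) = Σ P(X=i) for i=0..3
P(X=0) = 2048/177147
P(X=1) = 11264/177147
P(X=2) = 28160/177147
P(X=3) = 14080/59049
Sum = 27904/59049

P(X ≤ 3) = 27904/59049 ≈ 47.26%


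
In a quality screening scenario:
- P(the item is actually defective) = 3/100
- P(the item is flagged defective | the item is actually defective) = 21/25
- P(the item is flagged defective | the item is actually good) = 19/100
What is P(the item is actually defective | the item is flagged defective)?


Using Bayes' theorem:
P(A|B) = P(B|A)·P(A) / P(B)

P(the item is flagged defective) = 21/25 × 3/100 + 19/100 × 97/100
= 63/2500 + 1843/10000 = 419/2000

P(the item is actually defective|the item is flagged defective) = (63/2500) / (419/2000) = 252/2095

P(the item is actually defective|the item is flagged defective) = 252/2095 ≈ 12.03%


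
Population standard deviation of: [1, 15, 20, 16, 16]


Mean = 68/5
  (1-68/5)²=3969/25
  (15-68/5)²=49/25
  (20-68/5)²=1024/25
  (16-68/5)²=144/25
  (16-68/5)²=144/25
Σ(x-μ)² = 1066/5
σ² = (1066/5)/5 = 1066/25

σ = √(1066/25) ≈ 6.5299


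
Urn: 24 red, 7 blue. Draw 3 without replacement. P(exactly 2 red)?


Hypergeometric: C(24,2)×C(7,1)/C(31,3)
= 276×7/4495 = 1932/4495

P(X=2) = 1932/4495 ≈ 42.98%


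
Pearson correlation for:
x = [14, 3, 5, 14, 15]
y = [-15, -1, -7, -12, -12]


n=5, Σx=51, Σy=-47, Σxy=-596, Σx²=651, Σy²=563
r = (5×(-596) - 51×(-47))/√((5×651 - 51²)(5×563 - (-47)²))
= -583/√(654×606) = -583/√396324 ≈ -583/629.5427 ≈ -0.9261

r ≈ -0.9261


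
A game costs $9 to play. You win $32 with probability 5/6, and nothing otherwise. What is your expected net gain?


E[gain] = (32-9)×5/6 + (-9)×1/6
= 115/6 - 3/2 = 53/3

Expected net gain = $53/3 ≈ $17.67


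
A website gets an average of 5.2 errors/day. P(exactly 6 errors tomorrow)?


Poisson(λ=5.2): P(X=6) = e^(-λ)×λ^k/k!
= e^(-5.2) × 5.2^6 / 6!
≈ 0.005516564421 × 19770.609664 / 720 ≈ 0.151480

P(X=6) ≈ 0.151480 ≈ 15.15%


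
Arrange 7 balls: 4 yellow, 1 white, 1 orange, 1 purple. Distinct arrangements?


7!/(4!×1!×1!×1!) = 210

210


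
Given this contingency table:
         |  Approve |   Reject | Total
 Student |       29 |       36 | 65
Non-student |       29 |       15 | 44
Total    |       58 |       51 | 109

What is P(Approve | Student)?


P(Approve | Student) = 29/(29+36) = 29/65

P(Approve|Student) = 29/65 ≈ 44.62%


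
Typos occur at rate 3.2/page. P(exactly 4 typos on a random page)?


Poisson(λ=3.2): P(X=4) = e^(-λ)×λ^k/k!
= e^(-3.2) × 3.2^4 / 4!
≈ 0.04076220398 × 104.8576 / 24 ≈ 0.178093

P(X=4) ≈ 0.178093 ≈ 17.81%


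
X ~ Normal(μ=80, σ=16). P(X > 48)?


z = (48-80)/16 = -2.0
P(X > 48) = 1 - P(Z ≤ -2.0) = 1 - 0.0228 = 0.9772

P(X > 48) ≈ 0.9772


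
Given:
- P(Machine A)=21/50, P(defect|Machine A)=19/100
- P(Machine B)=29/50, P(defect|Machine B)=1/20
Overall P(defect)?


P(B) = Σ P(B|Aᵢ)×P(Aᵢ)
  19/100×21/50 = 399/5000
  1/20×29/50 = 29/1000
Sum = 68/625

P(defect) = 68/625 ≈ 10.88%


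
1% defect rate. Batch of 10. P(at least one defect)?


P(all good) = (99/100)^10 = 90438207500880449001/100000000000000000000
P(≥1 defect) = 9561792499119550999/100000000000000000000

P = 9561792499119550999/100000000000000000000 ≈ 9.56%


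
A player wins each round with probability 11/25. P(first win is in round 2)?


Geometric: P(X=2) = (1-p)^(k-1)×p = (14/25)^1×11/25 = 154/625

P(X=2) = 154/625 ≈ 24.64%


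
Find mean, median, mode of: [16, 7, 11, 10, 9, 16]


Sorted: [7, 9, 10, 11, 16, 16]
Mean = 69/6 = 23/2
Median = 21/2
Freq: {16: 2, 7: 1, 11: 1, 10: 1, 9: 1}
Mode: [16]

Mean=23/2, Median=21/2, Mode=16


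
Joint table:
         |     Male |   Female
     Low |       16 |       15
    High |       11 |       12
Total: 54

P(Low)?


P(Low) = (16+15)/54 = 31/54

P(Low) = 31/54 ≈ 57.41%


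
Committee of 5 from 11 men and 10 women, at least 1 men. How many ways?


Count by #men:
  1M,4W: C(11,1)×C(10,4)=2310
  2M,3W: C(11,2)×C(10,3)=6600
  3M,2W: C(11,3)×C(10,2)=7425
  4M,1W: C(11,4)×C(10,1)=3300
  5M,0W: C(11,5)×C(10,0)=462
Total = 20097

20097


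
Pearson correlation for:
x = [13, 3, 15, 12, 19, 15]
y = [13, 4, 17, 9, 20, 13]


n=6, Σx=77, Σy=76, Σxy=1119, Σx²=1133, Σy²=1124
r = (6×1119 - 77×76)/√((6×1133 - 77²)(6×1124 - 76²))
= 862/√(869×968) = 862/√841192 ≈ 862/917.1652 ≈ 0.9399

r ≈ 0.9399


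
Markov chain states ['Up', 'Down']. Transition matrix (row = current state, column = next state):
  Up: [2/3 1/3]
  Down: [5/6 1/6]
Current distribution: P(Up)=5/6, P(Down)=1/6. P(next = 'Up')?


P(next=Up) = Σᵢ P(now=i)×P(i→Up)
= 5/6×2/3 + 1/6×5/6
= 5/9 + 5/36 = 25/36

P = 25/36 ≈ 0.6944


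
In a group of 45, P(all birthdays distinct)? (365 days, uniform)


P(all different) = Π(365-i)/365 for i=0..44
= (365/365)×(364/365)×...×(321/365)
= 0.059024

P ≈ 0.0590 ≈ 5.90%


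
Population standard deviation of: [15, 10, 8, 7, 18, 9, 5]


Mean = 72/7
  (15-72/7)²=1089/49
  (10-72/7)²=4/49
  (8-72/7)²=256/49
  (7-72/7)²=529/49
  (18-72/7)²=2916/49
  (9-72/7)²=81/49
  (5-72/7)²=1369/49
Σ(x-μ)² = 892/7
σ² = (892/7)/7 = 892/49

σ = √(892/49) ≈ 4.2666


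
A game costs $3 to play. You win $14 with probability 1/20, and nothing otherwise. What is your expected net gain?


E[gain] = (14-3)×1/20 + (-3)×19/20
= 11/20 - 57/20 = -23/10

Expected net gain = $-23/10 ≈ $-2.30


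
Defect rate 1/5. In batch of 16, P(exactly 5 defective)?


Binomial: P(X=5) = C(16,5)×p^5×(1-p)^11
= 4368 × 1/3125 × 4194304/48828125 = 18320719872/152587890625

P(X=5) = 18320719872/152587890625 ≈ 12.01%


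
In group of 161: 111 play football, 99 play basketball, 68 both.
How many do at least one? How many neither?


|A∪B| = 111+99-68 = 142
Neither = 161-142 = 19

At least one: 142; Neither: 19


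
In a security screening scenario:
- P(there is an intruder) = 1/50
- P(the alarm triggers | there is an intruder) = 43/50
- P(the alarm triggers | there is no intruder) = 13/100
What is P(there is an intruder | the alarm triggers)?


Using Bayes' theorem:
P(A|B) = P(B|A)·P(A) / P(B)

P(the alarm triggers) = 43/50 × 1/50 + 13/100 × 49/50
= 43/2500 + 637/5000 = 723/5000

P(there is an intruder|the alarm triggers) = (43/2500) / (723/5000) = 86/723

P(there is an intruder|the alarm triggers) = 86/723 ≈ 11.89%


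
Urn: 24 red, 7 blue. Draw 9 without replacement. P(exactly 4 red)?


Hypergeometric: C(24,4)×C(7,5)/C(31,9)
= 10626×21/20160075 = 3234/292175

P(X=4) = 3234/292175 ≈ 1.11%


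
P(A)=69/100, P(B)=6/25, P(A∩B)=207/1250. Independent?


P(A)×P(B) = 207/1250
P(A∩B) = 207/1250
Equal ✓ → Independent

Yes, independent


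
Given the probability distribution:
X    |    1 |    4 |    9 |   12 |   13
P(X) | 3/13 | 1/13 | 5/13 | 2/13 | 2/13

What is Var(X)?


E[X] = 102/13
E[X²] = 1050/13
Var(X) = E[X²] - (E[X])² = 1050/13 - 10404/169 = 3246/169

Var(X) = 3246/169 ≈ 19.2071


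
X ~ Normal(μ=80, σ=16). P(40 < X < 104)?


z₁=(40-80)/16=-2.5, z₂=(104-80)/16=1.5
P = Φ(1.5) - Φ(-2.5) = 0.933193 - 0.006210 = 0.926983 ≈ 0.9270

P(40 < X < 104) ≈ 0.9270


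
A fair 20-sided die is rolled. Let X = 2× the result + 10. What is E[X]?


E[die] = (1+20)/2 = 21/2
E[X] = 2×21/2 + 10 = 31

E[X] = 31


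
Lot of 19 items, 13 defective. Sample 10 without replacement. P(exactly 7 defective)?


Hypergeometric: C(13,7)×C(6,3)/C(19,10)
= 1716×20/92378 = 120/323

P(X=7) = 120/323 ≈ 37.15%


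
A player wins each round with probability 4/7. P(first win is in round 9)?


Geometric: P(X=9) = (1-p)^(k-1)×p = (3/7)^8×4/7 = 26244/40353607

P(X=9) = 26244/40353607 ≈ 0.07%


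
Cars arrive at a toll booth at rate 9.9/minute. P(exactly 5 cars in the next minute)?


Poisson(λ=9.9): P(X=5) = e^(-λ)×λ^k/k!
= e^(-9.9) × 9.9^5 / 5!
≈ 5.017468206e-05 × 95099.00499 / 120 ≈ 0.039763

P(X=5) ≈ 0.039763 ≈ 3.98%


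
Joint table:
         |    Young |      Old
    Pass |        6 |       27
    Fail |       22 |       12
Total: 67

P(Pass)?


P(Pass) = (6+27)/67 = 33/67

P(Pass) = 33/67 ≈ 49.25%


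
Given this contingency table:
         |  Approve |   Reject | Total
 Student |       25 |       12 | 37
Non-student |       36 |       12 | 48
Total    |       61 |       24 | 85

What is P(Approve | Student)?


P(Approve | Student) = 25/(25+12) = 25/37

P(Approve|Student) = 25/37 ≈ 67.57%


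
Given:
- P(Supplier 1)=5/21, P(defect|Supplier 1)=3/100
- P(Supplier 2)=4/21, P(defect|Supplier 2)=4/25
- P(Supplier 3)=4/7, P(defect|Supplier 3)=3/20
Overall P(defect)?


P(B) = Σ P(B|Aᵢ)×P(Aᵢ)
  3/100×5/21 = 1/140
  4/25×4/21 = 16/525
  3/20×4/7 = 3/35
Sum = 37/300

P(defect) = 37/300 ≈ 12.33%


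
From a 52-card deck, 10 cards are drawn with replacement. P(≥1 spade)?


P(not a spade) = 39/52 = 3/4
P(none in 10 draws) = (3/4)^10 = 59049/1048576
P(≥1 spade) = 1 - 59049/1048576 = 989527/1048576

P = 989527/1048576 ≈ 94.37%


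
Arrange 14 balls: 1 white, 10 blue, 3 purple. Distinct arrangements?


14!/(1!×10!×3!) = 4004

4004


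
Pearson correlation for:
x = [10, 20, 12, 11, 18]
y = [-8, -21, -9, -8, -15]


n=5, Σx=71, Σy=-61, Σxy=-966, Σx²=1089, Σy²=875
r = (5×(-966) - 71×(-61))/√((5×1089 - 71²)(5×875 - (-61)²))
= -499/√(404×654) = -499/√264216 ≈ -499/514.0195 ≈ -0.9708

r ≈ -0.9708


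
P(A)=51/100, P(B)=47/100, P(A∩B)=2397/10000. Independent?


P(A)×P(B) = 2397/10000
P(A∩B) = 2397/10000
Equal ✓ → Independent

Yes, independent


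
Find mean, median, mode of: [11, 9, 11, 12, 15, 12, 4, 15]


Sorted: [4, 9, 11, 11, 12, 12, 15, 15]
Mean = 89/8
Median = 23/2
Freq: {11: 2, 9: 1, 12: 2, 15: 2, 4: 1}
Mode: [11, 12, 15]

Mean=89/8, Median=23/2, Mode=[11, 12, 15]


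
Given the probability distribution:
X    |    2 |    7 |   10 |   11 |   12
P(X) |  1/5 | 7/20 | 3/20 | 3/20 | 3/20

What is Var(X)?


E[X] = 39/5
E[X²] = 727/10
Var(X) = E[X²] - (E[X])² = 727/10 - 1521/25 = 593/50

Var(X) = 593/50 ≈ 11.8600


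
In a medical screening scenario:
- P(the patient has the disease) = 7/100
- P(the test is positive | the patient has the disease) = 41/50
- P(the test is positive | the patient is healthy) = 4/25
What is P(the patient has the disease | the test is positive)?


Using Bayes' theorem:
P(A|B) = P(B|A)·P(A) / P(B)

P(the test is positive) = 41/50 × 7/100 + 4/25 × 93/100
= 287/5000 + 93/625 = 1031/5000

P(the patient has the disease|the test is positive) = (287/5000) / (1031/5000) = 287/1031

P(the patient has the disease|the test is positive) = 287/1031 ≈ 27.84%


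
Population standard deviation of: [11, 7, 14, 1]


Mean = 33/4
  (11-33/4)²=121/16
  (7-33/4)²=25/16
  (14-33/4)²=529/16
  (1-33/4)²=841/16
Σ(x-μ)² = 379/4
σ² = (379/4)/4 = 379/16

σ = √(379/16) ≈ 4.8670


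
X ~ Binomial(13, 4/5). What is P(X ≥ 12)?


P(X ≥ 12) = Σ P(X=i) for i=12..13
P(X=12) = 218103808/1220703125
P(X=13) = 67108864/1220703125
Sum = 285212672/1220703125

P(X ≥ 12) = 285212672/1220703125 ≈ 23.36%


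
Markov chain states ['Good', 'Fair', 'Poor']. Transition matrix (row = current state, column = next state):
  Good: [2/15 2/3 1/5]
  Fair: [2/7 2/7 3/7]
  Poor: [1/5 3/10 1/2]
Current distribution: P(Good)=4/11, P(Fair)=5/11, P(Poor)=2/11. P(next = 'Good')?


P(next=Good) = Σᵢ P(now=i)×P(i→Good)
= 4/11×2/15 + 5/11×2/7 + 2/11×1/5
= 8/165 + 10/77 + 2/55 = 248/1155

P = 248/1155 ≈ 0.2147


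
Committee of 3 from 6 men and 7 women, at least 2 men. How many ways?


Count by #men:
  2M,1W: C(6,2)×C(7,1)=105
  3M,0W: C(6,3)×C(7,0)=20
Total = 125

125


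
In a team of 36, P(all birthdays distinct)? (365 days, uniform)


P(all different) = Π(365-i)/365 for i=0..35
= (365/365)×(364/365)×...×(330/365)
= 0.167818

P ≈ 0.1678 ≈ 16.78%


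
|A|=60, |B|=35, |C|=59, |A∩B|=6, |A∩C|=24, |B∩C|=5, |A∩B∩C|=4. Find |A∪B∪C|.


|A∪B∪C| = 60+35+59-6-24-5+4 = 123

|A∪B∪C| = 123


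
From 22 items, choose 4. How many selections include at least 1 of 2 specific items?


Complement: C(22,4) - C(20,4) = 7315 - 4845 = 2470

2470


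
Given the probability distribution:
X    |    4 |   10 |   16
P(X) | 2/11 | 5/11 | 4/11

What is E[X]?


E[X] = Σ x·P(X=x)
= (4)×(2/11) + (10)×(5/11) + (16)×(4/11)
= 122/11

E[X] = 122/11


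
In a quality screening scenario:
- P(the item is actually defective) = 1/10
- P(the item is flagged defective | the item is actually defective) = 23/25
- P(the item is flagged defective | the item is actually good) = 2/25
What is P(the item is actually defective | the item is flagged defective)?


Using Bayes' theorem:
P(A|B) = P(B|A)·P(A) / P(B)

P(the item is flagged defective) = 23/25 × 1/10 + 2/25 × 9/10
= 23/250 + 9/125 = 41/250

P(the item is actually defective|the item is flagged defective) = (23/250) / (41/250) = 23/41

P(the item is actually defective|the item is flagged defective) = 23/41 ≈ 56.10%


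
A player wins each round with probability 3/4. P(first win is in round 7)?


Geometric: P(X=7) = (1-p)^(k-1)×p = (1/4)^6×3/4 = 3/16384

P(X=7) = 3/16384 ≈ 0.02%


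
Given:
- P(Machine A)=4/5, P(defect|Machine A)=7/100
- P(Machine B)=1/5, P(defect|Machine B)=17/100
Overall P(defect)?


P(B) = Σ P(B|Aᵢ)×P(Aᵢ)
  7/100×4/5 = 7/125
  17/100×1/5 = 17/500
Sum = 9/100

P(defect) = 9/100 ≈ 9.00%


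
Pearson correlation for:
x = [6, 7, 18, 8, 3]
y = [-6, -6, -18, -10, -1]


n=5, Σx=42, Σy=-41, Σxy=-485, Σx²=482, Σy²=497
r = (5×(-485) - 42×(-41))/√((5×482 - 42²)(5×497 - (-41)²))
= -703/√(646×804) = -703/√519384 ≈ -703/720.6830 ≈ -0.9755

r ≈ -0.9755


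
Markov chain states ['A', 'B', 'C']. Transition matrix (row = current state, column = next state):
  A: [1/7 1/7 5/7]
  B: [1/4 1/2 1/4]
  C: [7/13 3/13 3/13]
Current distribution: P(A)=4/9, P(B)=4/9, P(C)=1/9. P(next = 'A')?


P(next=A) = Σᵢ P(now=i)×P(i→A)
= 4/9×1/7 + 4/9×1/4 + 1/9×7/13
= 4/63 + 1/9 + 7/117 = 64/273

P = 64/273 ≈ 0.2344


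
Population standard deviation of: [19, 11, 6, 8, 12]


Mean = 56/5
  (19-56/5)²=1521/25
  (11-56/5)²=1/25
  (6-56/5)²=676/25
  (8-56/5)²=256/25
  (12-56/5)²=16/25
Σ(x-μ)² = 494/5
σ² = (494/5)/5 = 494/25

σ = √(494/25) ≈ 4.4452


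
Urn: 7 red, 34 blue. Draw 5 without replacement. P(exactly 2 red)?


Hypergeometric: C(7,2)×C(34,3)/C(41,5)
= 21×5984/749398 = 62832/374699

P(X=2) = 62832/374699 ≈ 16.77%


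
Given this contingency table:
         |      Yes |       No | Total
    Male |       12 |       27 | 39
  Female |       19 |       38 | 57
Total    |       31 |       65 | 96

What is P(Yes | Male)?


P(Yes | Male) = 12/(12+27) = 12/39 = 4/13

P(Yes|Male) = 4/13 ≈ 30.77%


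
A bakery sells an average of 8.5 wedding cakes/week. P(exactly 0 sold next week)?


Poisson(λ=8.5): P(X=0) = e^(-λ)×λ^k/k!
= e^(-8.5) × 8.5^0 / 0!
≈ 0.000203468369 × 1 / 1 ≈ 0.000203

P(X=0) ≈ 0.000203 ≈ 0.02%


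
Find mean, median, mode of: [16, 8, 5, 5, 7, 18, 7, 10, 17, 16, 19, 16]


Sorted: [5, 5, 7, 7, 8, 10, 16, 16, 16, 17, 18, 19]
Mean = 144/12 = 12
Median = 13
Freq: {16: 3, 8: 1, 5: 2, 7: 2, 18: 1, 10: 1, 17: 1, 19: 1}
Mode: [16]

Mean=12, Median=13, Mode=16


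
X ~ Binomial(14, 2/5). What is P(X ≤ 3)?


P(X ≤ 3) = Σ P(X=i) for i=0..3
P(X=0) = 4782969/6103515625
P(X=1) = 44641044/6103515625
P(X=2) = 193444524/6103515625
P(X=3) = 515852064/6103515625
Sum = 758720601/6103515625

P(X ≤ 3) = 758720601/6103515625 ≈ 12.43%


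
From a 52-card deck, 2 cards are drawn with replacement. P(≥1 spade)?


P(not a spade) = 39/52 = 3/4
P(none in 2 draws) = (3/4)^2 = 9/16
P(≥1 spade) = 1 - 9/16 = 7/16

P = 7/16 ≈ 43.75%


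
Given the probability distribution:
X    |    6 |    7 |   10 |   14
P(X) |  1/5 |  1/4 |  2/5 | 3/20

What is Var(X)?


E[X] = 181/20
E[X²] = 1777/20
Var(X) = E[X²] - (E[X])² = 1777/20 - 32761/400 = 2779/400

Var(X) = 2779/400 ≈ 6.9475


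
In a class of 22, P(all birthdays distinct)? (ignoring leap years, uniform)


P(all different) = Π(365-i)/365 for i=0..21
= (365/365)×(364/365)×...×(344/365)
= 0.524305

P ≈ 0.5243 ≈ 52.43%


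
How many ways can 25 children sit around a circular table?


Circular arrangements of 25 distinct objects: fix one position to break rotational symmetry.
(n-1)! = 24! = 620448401733239439360000

620448401733239439360000


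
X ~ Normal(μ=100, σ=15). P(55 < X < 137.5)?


z₁=(55-100)/15=-3.0, z₂=(137.5-100)/15=2.5
P = Φ(2.5) - Φ(-3.0) = 0.993790 - 0.001350 = 0.992440 ≈ 0.9924

P(55 < X < 137.5) ≈ 0.9924


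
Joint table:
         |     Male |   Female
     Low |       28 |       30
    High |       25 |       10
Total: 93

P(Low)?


P(Low) = (28+30)/93 = 58/93

P(Low) = 58/93 ≈ 62.37%


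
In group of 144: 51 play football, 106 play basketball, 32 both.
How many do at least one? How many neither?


|A∪B| = 51+106-32 = 125
Neither = 144-125 = 19

At least one: 125; Neither: 19


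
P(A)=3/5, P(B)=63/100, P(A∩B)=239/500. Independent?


P(A)×P(B) = 189/500
P(A∩B) = 239/500
Not equal → NOT independent

No, not independent


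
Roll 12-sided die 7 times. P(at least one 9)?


P(no 9)^7 = (11/12)^7 = 19487171/35831808
P(≥1) = 1 - 19487171/35831808 = 16344637/35831808

P = 16344637/35831808 ≈ 45.61%


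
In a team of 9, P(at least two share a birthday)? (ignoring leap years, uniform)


P(all different) = Π(365-i)/365 for i=0..8
= 0.905376
P(match) = 1 - 0.905376 = 0.094624

P ≈ 0.0946 ≈ 9.46%


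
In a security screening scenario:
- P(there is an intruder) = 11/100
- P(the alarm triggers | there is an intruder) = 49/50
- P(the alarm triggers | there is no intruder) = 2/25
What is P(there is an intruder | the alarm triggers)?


Using Bayes' theorem:
P(A|B) = P(B|A)·P(A) / P(B)

P(the alarm triggers) = 49/50 × 11/100 + 2/25 × 89/100
= 539/5000 + 89/1250 = 179/1000

P(there is an intruder|the alarm triggers) = (539/5000) / (179/1000) = 539/895

P(there is an intruder|the alarm triggers) = 539/895 ≈ 60.22%


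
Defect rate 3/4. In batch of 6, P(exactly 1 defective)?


Binomial: P(X=1) = C(6,1)×p^1×(1-p)^5
= 6 × 3/4 × 1/1024 = 9/2048

P(X=1) = 9/2048 ≈ 0.44%


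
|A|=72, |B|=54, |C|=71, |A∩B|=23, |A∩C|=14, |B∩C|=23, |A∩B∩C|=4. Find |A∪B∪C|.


|A∪B∪C| = 72+54+71-23-14-23+4 = 141

|A∪B∪C| = 141


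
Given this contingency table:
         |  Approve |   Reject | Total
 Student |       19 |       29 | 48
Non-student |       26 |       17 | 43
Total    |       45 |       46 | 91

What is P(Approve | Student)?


P(Approve | Student) = 19/(19+29) = 19/48

P(Approve|Student) = 19/48 ≈ 39.58%


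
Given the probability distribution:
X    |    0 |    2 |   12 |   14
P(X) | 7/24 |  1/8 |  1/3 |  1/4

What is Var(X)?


E[X] = 31/4
E[X²] = 195/2
Var(X) = E[X²] - (E[X])² = 195/2 - 961/16 = 599/16

Var(X) = 599/16 ≈ 37.4375


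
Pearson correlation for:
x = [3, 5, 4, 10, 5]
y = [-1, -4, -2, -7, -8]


n=5, Σx=27, Σy=-22, Σxy=-141, Σx²=175, Σy²=134
r = (5×(-141) - 27×(-22))/√((5×175 - 27²)(5×134 - (-22)²))
= -111/√(146×186) = -111/√27156 ≈ -111/164.7908 ≈ -0.6736

r ≈ -0.6736


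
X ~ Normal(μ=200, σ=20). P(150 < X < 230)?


z₁=(150-200)/20=-2.5, z₂=(230-200)/20=1.5
P = Φ(1.5) - Φ(-2.5) = 0.933193 - 0.006210 = 0.926983 ≈ 0.9270

P(150 < X < 230) ≈ 0.9270


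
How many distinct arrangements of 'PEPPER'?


Letters: 6, freq: {'P': 3, 'E': 2, 'R': 1}
6!/(3!×2!×1!) = 720/12 = 60

60


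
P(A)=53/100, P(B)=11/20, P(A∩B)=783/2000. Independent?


P(A)×P(B) = 583/2000
P(A∩B) = 783/2000
Not equal → NOT independent

No, not independent


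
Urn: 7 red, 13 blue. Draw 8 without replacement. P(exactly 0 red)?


Hypergeometric: C(7,0)×C(13,8)/C(20,8)
= 1×1287/125970 = 33/3230

P(X=0) = 33/3230 ≈ 1.02%


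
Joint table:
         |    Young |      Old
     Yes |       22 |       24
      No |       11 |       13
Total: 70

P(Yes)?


P(Yes) = (22+24)/70 = 46/70 = 23/35

P(Yes) = 23/35 ≈ 65.71%


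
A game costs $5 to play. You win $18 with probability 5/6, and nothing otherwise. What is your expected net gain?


E[gain] = (18-5)×5/6 + (-5)×1/6
= 65/6 - 5/6 = 10

Expected net gain = $10 ≈ $10.00


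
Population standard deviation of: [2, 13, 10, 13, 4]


Mean = 42/5
  (2-42/5)²=1024/25
  (13-42/5)²=529/25
  (10-42/5)²=64/25
  (13-42/5)²=529/25
  (4-42/5)²=484/25
Σ(x-μ)² = 526/5
σ² = (526/5)/5 = 526/25

σ = √(526/25) ≈ 4.5869


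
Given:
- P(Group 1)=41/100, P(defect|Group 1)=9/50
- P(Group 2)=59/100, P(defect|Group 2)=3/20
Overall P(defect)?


P(B) = Σ P(B|Aᵢ)×P(Aᵢ)
  9/50×41/100 = 369/5000
  3/20×59/100 = 177/2000
Sum = 1623/10000

P(defect) = 1623/10000 ≈ 16.23%


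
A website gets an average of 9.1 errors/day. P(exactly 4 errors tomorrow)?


Poisson(λ=9.1): P(X=4) = e^(-λ)×λ^k/k!
= e^(-9.1) × 9.1^4 / 4!
≈ 0.0001116658085 × 6857.4961 / 24 ≈ 0.031906

P(X=4) ≈ 0.031906 ≈ 3.19%


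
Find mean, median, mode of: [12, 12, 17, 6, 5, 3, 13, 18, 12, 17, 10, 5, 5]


Sorted: [3, 5, 5, 5, 6, 10, 12, 12, 12, 13, 17, 17, 18]
Mean = 135/13
Median = 12
Freq: {12: 3, 17: 2, 6: 1, 5: 3, 3: 1, 13: 1, 18: 1, 10: 1}
Mode: [5, 12]

Mean=135/13, Median=12, Mode=[5, 12]


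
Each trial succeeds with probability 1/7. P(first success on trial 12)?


Geometric: P(X=12) = (1-p)^(k-1)×p = (6/7)^11×1/7 = 362797056/13841287201

P(X=12) = 362797056/13841287201 ≈ 2.62%


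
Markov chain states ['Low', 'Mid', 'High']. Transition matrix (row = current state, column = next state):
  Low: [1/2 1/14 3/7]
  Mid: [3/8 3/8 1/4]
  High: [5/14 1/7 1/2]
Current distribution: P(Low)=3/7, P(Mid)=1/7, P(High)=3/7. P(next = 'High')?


P(next=High) = Σᵢ P(now=i)×P(i→High)
= 3/7×3/7 + 1/7×1/4 + 3/7×1/2
= 9/49 + 1/28 + 3/14 = 85/196

P = 85/196 ≈ 0.4337


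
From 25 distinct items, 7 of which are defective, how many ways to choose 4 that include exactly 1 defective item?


Choose 1 of the 7 defective items and 3 of the other 18 items:
C(7,1)×C(18,3) = 7×816 = 5712

5712


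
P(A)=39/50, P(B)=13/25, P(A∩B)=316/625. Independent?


P(A)×P(B) = 507/1250
P(A∩B) = 316/625
Not equal → NOT independent

No, not independent


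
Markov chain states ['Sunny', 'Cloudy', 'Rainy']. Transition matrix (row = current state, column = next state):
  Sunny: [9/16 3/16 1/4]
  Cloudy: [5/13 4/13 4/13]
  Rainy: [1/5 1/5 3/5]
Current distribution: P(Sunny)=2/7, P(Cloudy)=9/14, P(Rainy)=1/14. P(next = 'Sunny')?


P(next=Sunny) = Σᵢ P(now=i)×P(i→Sunny)
= 2/7×9/16 + 9/14×5/13 + 1/14×1/5
= 9/56 + 45/182 + 1/70 = 1537/3640

P = 1537/3640 ≈ 0.4223


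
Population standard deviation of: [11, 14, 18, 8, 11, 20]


Mean = 82/6 = 41/3
  (11-41/3)²=64/9
  (14-41/3)²=1/9
  (18-41/3)²=169/9
  (8-41/3)²=289/9
  (11-41/3)²=64/9
  (20-41/3)²=361/9
Σ(x-μ)² = 316/3
σ² = (316/3)/6 = 158/9

σ = √(158/9) ≈ 4.1899


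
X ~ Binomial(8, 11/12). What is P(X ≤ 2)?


P(X ≤ 2) = Σ P(X=i) for i=0..2
P(X=0) = 1/429981696
P(X=1) = 11/53747712
P(X=2) = 847/107495424
Sum = 1159/143327232

P(X ≤ 2) = 1159/143327232 ≈ 0.00%


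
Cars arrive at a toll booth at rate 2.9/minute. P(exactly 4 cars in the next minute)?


Poisson(λ=2.9): P(X=4) = e^(-λ)×λ^k/k!
= e^(-2.9) × 2.9^4 / 4!
≈ 0.05502322006 × 70.7281 / 24 ≈ 0.162154

P(X=4) ≈ 0.162154 ≈ 16.22%


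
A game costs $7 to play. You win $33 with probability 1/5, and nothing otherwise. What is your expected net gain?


E[gain] = (33-7)×1/5 + (-7)×4/5
= 26/5 - 28/5 = -2/5

Expected net gain = $-2/5 ≈ $-0.40


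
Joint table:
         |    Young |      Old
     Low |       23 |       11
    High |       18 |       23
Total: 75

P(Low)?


P(Low) = (23+11)/75 = 34/75

P(Low) = 34/75 ≈ 45.33%


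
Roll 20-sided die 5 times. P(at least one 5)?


P(no 5)^5 = (19/20)^5 = 2476099/3200000
P(≥1) = 1 - 2476099/3200000 = 723901/3200000

P = 723901/3200000 ≈ 22.62%


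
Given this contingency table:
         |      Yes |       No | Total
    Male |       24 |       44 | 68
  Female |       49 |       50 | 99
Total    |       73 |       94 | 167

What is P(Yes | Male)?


P(Yes | Male) = 24/(24+44) = 24/68 = 6/17

P(Yes|Male) = 6/17 ≈ 35.29%


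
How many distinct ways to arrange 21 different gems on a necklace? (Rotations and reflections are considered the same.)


Free circular arrangements: rotations and reflections both identified.
(n-1)!/2 = 20!/2 = 2432902008176640000/2 = 1216451004088320000

1216451004088320000


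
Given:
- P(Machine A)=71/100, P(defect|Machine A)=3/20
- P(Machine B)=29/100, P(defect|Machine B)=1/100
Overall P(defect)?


P(B) = Σ P(B|Aᵢ)×P(Aᵢ)
  3/20×71/100 = 213/2000
  1/100×29/100 = 29/10000
Sum = 547/5000

P(defect) = 547/5000 ≈ 10.94%


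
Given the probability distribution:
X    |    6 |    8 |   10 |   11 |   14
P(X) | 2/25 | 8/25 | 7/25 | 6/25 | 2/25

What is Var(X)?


E[X] = 48/5
E[X²] = 2402/25
Var(X) = E[X²] - (E[X])² = 2402/25 - 2304/25 = 98/25

Var(X) = 98/25 ≈ 3.9200


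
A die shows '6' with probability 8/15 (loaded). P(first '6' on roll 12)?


Geometric: P(X=12) = (1-p)^(k-1)×p = (7/15)^11×8/15 = 15818613944/129746337890625

P(X=12) = 15818613944/129746337890625 ≈ 0.01%


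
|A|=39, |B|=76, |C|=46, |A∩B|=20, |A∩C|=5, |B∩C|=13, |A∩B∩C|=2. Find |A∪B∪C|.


|A∪B∪C| = 39+76+46-20-5-13+2 = 125

|A∪B∪C| = 125


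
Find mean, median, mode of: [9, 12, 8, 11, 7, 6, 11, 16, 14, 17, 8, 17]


Sorted: [6, 7, 8, 8, 9, 11, 11, 12, 14, 16, 17, 17]
Mean = 136/12 = 34/3
Median = 11
Freq: {9: 1, 12: 1, 8: 2, 11: 2, 7: 1, 6: 1, 16: 1, 14: 1, 17: 2}
Mode: [8, 11, 17]

Mean=34/3, Median=11, Mode=[8, 11, 17]


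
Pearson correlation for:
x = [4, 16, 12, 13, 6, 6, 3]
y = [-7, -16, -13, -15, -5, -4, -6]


n=7, Σx=60, Σy=-66, Σxy=-707, Σx²=666, Σy²=776
r = (7×(-707) - 60×(-66))/√((7×666 - 60²)(7×776 - (-66)²))
= -989/√(1062×1076) = -989/√1142712 ≈ -989/1068.9771 ≈ -0.9252

r ≈ -0.9252


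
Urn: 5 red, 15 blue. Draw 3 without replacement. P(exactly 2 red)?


Hypergeometric: C(5,2)×C(15,1)/C(20,3)
= 10×15/1140 = 5/38

P(X=2) = 5/38 ≈ 13.16%


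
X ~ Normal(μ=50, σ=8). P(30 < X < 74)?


z₁=(30-50)/8=-2.5, z₂=(74-50)/8=3.0
P = Φ(3.0) - Φ(-2.5) = 0.998650 - 0.006210 = 0.992440 ≈ 0.9924

P(30 < X < 74) ≈ 0.9924


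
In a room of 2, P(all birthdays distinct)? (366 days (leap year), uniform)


P(all different) = Π(366-i)/366 for i=0..1
= (366/366)×(365/366)×...×(365/366)
= 0.997268

P ≈ 0.9973 ≈ 99.73%


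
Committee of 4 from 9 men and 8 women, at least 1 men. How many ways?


Count by #men:
  1M,3W: C(9,1)×C(8,3)=504
  2M,2W: C(9,2)×C(8,2)=1008
  3M,1W: C(9,3)×C(8,1)=672
  4M,0W: C(9,4)×C(8,0)=126
Total = 2310

2310


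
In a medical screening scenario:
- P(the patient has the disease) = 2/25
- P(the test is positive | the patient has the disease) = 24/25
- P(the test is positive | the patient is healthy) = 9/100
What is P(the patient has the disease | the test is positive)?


Using Bayes' theorem:
P(A|B) = P(B|A)·P(A) / P(B)

P(the test is positive) = 24/25 × 2/25 + 9/100 × 23/25
= 48/625 + 207/2500 = 399/2500

P(the patient has the disease|the test is positive) = (48/625) / (399/2500) = 64/133

P(the patient has the disease|the test is positive) = 64/133 ≈ 48.12%


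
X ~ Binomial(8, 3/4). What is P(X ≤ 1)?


P(X ≤ 1) = Σ P(X=i) for i=0..1
P(X=0) = 1/65536
P(X=1) = 3/8192
Sum = 25/65536

P(X ≤ 1) = 25/65536 ≈ 0.04%


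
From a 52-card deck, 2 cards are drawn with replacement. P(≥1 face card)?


P(not a face card) = 40/52 = 10/13
P(none in 2 draws) = (10/13)^2 = 100/169
P(≥1 face card) = 1 - 100/169 = 69/169

P = 69/169 ≈ 40.83%


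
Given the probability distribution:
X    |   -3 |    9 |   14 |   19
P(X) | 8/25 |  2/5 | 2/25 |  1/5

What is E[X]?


E[X] = Σ x·P(X=x)
= (-3)×(8/25) + (9)×(2/5) + (14)×(2/25) + (19)×(1/5)
= 189/25

E[X] = 189/25


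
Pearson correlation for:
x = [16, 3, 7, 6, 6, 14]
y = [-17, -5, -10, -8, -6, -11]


n=6, Σx=52, Σy=-57, Σxy=-595, Σx²=582, Σy²=635
r = (6×(-595) - 52×(-57))/√((6×582 - 52²)(6×635 - (-57)²))
= -606/√(788×561) = -606/√442068 ≈ -606/664.8819 ≈ -0.9114

r ≈ -0.9114


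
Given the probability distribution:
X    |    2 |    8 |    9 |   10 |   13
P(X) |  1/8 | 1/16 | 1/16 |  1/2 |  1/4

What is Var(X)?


E[X] = 153/16
E[X²] = 1629/16
Var(X) = E[X²] - (E[X])² = 1629/16 - 23409/256 = 2655/256

Var(X) = 2655/256 ≈ 10.3711


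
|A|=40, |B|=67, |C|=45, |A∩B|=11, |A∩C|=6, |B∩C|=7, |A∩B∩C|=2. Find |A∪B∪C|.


|A∪B∪C| = 40+67+45-11-6-7+2 = 130

|A∪B∪C| = 130


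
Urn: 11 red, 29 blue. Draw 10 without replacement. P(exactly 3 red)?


Hypergeometric: C(11,3)×C(29,7)/C(40,10)
= 165×1560780/847660528 = 450225/1481924

P(X=3) = 450225/1481924 ≈ 30.38%


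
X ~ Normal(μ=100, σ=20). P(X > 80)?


z = (80-100)/20 = -1.0
P(X > 80) = 1 - P(Z ≤ -1.0) = 1 - 0.1587 = 0.8413

P(X > 80) ≈ 0.8413


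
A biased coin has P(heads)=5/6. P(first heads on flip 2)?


Geometric: P(X=2) = (1-p)^(k-1)×p = (1/6)^1×5/6 = 5/36

P(X=2) = 5/36 ≈ 13.89%


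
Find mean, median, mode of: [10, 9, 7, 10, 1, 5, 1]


Sorted: [1, 1, 5, 7, 9, 10, 10]
Mean = 43/7
Median = 7
Freq: {10: 2, 9: 1, 7: 1, 1: 2, 5: 1}
Mode: [1, 10]

Mean=43/7, Median=7, Mode=[1, 10]


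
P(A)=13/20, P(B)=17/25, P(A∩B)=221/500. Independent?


P(A)×P(B) = 221/500
P(A∩B) = 221/500
Equal ✓ → Independent

Yes, independent


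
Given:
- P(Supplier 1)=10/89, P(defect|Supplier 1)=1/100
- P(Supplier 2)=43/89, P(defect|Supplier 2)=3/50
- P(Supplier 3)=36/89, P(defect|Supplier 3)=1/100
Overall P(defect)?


P(B) = Σ P(B|Aᵢ)×P(Aᵢ)
  1/100×10/89 = 1/890
  3/50×43/89 = 129/4450
  1/100×36/89 = 9/2225
Sum = 76/2225

P(defect) = 76/2225 ≈ 3.42%
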